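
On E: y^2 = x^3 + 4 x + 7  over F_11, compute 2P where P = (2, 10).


Doubling: s = (3 x1^2 + a) / (2 y1)
s = (3*2^2 + 4) / (2*10) mod 11 = 3
x3 = s^2 - 2 x1 mod 11 = 3^2 - 2*2 = 5
y3 = s (x1 - x3) - y1 mod 11 = 3 * (2 - 5) - 10 = 3

2P = (5, 3)


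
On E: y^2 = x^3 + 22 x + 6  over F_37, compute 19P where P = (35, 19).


k = 19 = 10011_2 (binary, LSB first: 11001)
Double-and-add from P = (35, 19):
  bit 0 = 1: acc = O + (35, 19) = (35, 19)
  bit 1 = 1: acc = (35, 19) + (13, 26) = (30, 8)
  bit 2 = 0: acc unchanged = (30, 8)
  bit 3 = 0: acc unchanged = (30, 8)
  bit 4 = 1: acc = (30, 8) + (11, 32) = (6, 24)

19P = (6, 24)


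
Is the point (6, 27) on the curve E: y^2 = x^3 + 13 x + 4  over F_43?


Check whether y^2 = x^3 + 13 x + 4 (mod 43) for (x, y) = (6, 27).
LHS: y^2 = 27^2 mod 43 = 41
RHS: x^3 + 13 x + 4 = 6^3 + 13*6 + 4 mod 43 = 40
LHS != RHS

No, not on the curve


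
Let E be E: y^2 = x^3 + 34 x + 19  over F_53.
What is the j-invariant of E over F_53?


Delta = -16(4 a^3 + 27 b^2) mod 53 = 4
-1728 * (4 a)^3 = -1728 * (4*34)^3 mod 53 = 6
j = 6 * 4^(-1) mod 53 = 28

j = 28 (mod 53)


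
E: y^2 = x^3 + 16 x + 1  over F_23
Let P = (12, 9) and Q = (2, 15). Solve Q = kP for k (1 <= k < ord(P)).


Enumerate multiples of P until we hit Q = (2, 15):
  1P = (12, 9)
  2P = (2, 15)
Match found at i = 2.

k = 2


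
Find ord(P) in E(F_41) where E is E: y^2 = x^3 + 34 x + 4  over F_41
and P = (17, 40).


Compute successive multiples of P until we hit O:
  1P = (17, 40)
  2P = (38, 11)
  3P = (29, 0)
  4P = (38, 30)
  5P = (17, 1)
  6P = O

ord(P) = 6


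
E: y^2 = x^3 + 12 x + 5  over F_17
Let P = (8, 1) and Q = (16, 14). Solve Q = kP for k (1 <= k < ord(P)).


Enumerate multiples of P until we hit Q = (16, 14):
  1P = (8, 1)
  2P = (1, 16)
  3P = (6, 2)
  4P = (16, 3)
  5P = (9, 3)
  6P = (4, 7)
  7P = (3, 0)
  8P = (4, 10)
  9P = (9, 14)
  10P = (16, 14)
Match found at i = 10.

k = 10


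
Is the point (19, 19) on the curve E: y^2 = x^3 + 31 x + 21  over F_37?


Check whether y^2 = x^3 + 31 x + 21 (mod 37) for (x, y) = (19, 19).
LHS: y^2 = 19^2 mod 37 = 28
RHS: x^3 + 31 x + 21 = 19^3 + 31*19 + 21 mod 37 = 32
LHS != RHS

No, not on the curve


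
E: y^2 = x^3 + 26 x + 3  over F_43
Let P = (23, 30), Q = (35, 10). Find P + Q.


P != Q, so use the chord formula.
s = (y2 - y1) / (x2 - x1) = (23) / (12) mod 43 = 27
x3 = s^2 - x1 - x2 mod 43 = 27^2 - 23 - 35 = 26
y3 = s (x1 - x3) - y1 mod 43 = 27 * (23 - 26) - 30 = 18

P + Q = (26, 18)


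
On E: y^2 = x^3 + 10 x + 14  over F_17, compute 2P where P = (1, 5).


k = 2 = 10_2 (binary, LSB first: 01)
Double-and-add from P = (1, 5):
  bit 0 = 0: acc unchanged = O
  bit 1 = 1: acc = O + (7, 11) = (7, 11)

2P = (7, 11)


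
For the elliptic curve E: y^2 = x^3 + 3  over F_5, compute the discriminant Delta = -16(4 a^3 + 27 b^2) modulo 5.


4 a^3 + 27 b^2 = 4*0^3 + 27*3^2 = 0 + 243 = 243
Delta = -16 * (243) = -3888
Delta mod 5 = 2

Delta = 2 (mod 5)


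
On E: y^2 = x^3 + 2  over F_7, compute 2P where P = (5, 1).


Doubling: s = (3 x1^2 + a) / (2 y1)
s = (3*5^2 + 0) / (2*1) mod 7 = 6
x3 = s^2 - 2 x1 mod 7 = 6^2 - 2*5 = 5
y3 = s (x1 - x3) - y1 mod 7 = 6 * (5 - 5) - 1 = 6

2P = (5, 6)


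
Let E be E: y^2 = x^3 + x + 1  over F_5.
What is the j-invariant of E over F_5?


Delta = -16(4 a^3 + 27 b^2) mod 5 = 4
-1728 * (4 a)^3 = -1728 * (4*1)^3 mod 5 = 3
j = 3 * 4^(-1) mod 5 = 2

j = 2 (mod 5)


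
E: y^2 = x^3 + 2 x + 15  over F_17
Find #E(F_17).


For each x in F_17, count y with y^2 = x^3 + 2 x + 15 mod 17:
  x = 0: RHS = 15, y in [7, 10]  -> 2 point(s)
  x = 1: RHS = 1, y in [1, 16]  -> 2 point(s)
  x = 4: RHS = 2, y in [6, 11]  -> 2 point(s)
  x = 7: RHS = 15, y in [7, 10]  -> 2 point(s)
  x = 8: RHS = 16, y in [4, 13]  -> 2 point(s)
  x = 10: RHS = 15, y in [7, 10]  -> 2 point(s)
  x = 11: RHS = 8, y in [5, 12]  -> 2 point(s)
  x = 12: RHS = 16, y in [4, 13]  -> 2 point(s)
  x = 14: RHS = 16, y in [4, 13]  -> 2 point(s)
Affine points: 18. Add the point at infinity: total = 19.

#E(F_17) = 19


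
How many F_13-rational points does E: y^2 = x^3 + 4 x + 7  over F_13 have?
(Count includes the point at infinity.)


For each x in F_13, count y with y^2 = x^3 + 4 x + 7 mod 13:
  x = 1: RHS = 12, y in [5, 8]  -> 2 point(s)
  x = 2: RHS = 10, y in [6, 7]  -> 2 point(s)
  x = 4: RHS = 9, y in [3, 10]  -> 2 point(s)
  x = 5: RHS = 9, y in [3, 10]  -> 2 point(s)
  x = 6: RHS = 0, y in [0]  -> 1 point(s)
  x = 7: RHS = 1, y in [1, 12]  -> 2 point(s)
  x = 11: RHS = 4, y in [2, 11]  -> 2 point(s)
Affine points: 13. Add the point at infinity: total = 14.

#E(F_13) = 14


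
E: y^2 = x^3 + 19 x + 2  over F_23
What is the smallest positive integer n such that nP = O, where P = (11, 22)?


Compute successive multiples of P until we hit O:
  1P = (11, 22)
  2P = (4, 21)
  3P = (16, 20)
  4P = (21, 5)
  5P = (7, 8)
  6P = (0, 5)
  7P = (18, 9)
  8P = (12, 16)
  ... (continuing to 22P)
  22P = O

ord(P) = 22


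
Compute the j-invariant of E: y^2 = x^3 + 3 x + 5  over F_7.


Delta = -16(4 a^3 + 27 b^2) mod 7 = 2
-1728 * (4 a)^3 = -1728 * (4*3)^3 mod 7 = 6
j = 6 * 2^(-1) mod 7 = 3

j = 3 (mod 7)


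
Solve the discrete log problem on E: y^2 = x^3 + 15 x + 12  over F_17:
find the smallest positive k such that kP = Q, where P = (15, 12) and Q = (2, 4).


Enumerate multiples of P until we hit Q = (2, 4):
  1P = (15, 12)
  2P = (5, 12)
  3P = (14, 5)
  4P = (3, 4)
  5P = (7, 16)
  6P = (8, 10)
  7P = (9, 14)
  8P = (12, 4)
  9P = (16, 8)
  10P = (2, 4)
Match found at i = 10.

k = 10


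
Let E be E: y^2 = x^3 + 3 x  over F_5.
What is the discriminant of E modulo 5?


4 a^3 + 27 b^2 = 4*3^3 + 27*0^2 = 108 + 0 = 108
Delta = -16 * (108) = -1728
Delta mod 5 = 2

Delta = 2 (mod 5)


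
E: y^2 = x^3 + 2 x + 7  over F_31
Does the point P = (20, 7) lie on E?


Check whether y^2 = x^3 + 2 x + 7 (mod 31) for (x, y) = (20, 7).
LHS: y^2 = 7^2 mod 31 = 18
RHS: x^3 + 2 x + 7 = 20^3 + 2*20 + 7 mod 31 = 18
LHS = RHS

Yes, on the curve


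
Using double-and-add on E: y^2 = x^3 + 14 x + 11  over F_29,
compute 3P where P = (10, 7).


k = 3 = 11_2 (binary, LSB first: 11)
Double-and-add from P = (10, 7):
  bit 0 = 1: acc = O + (10, 7) = (10, 7)
  bit 1 = 1: acc = (10, 7) + (22, 18) = (21, 24)

3P = (21, 24)


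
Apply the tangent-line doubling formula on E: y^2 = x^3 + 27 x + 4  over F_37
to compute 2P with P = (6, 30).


Doubling: s = (3 x1^2 + a) / (2 y1)
s = (3*6^2 + 27) / (2*30) mod 37 = 30
x3 = s^2 - 2 x1 mod 37 = 30^2 - 2*6 = 0
y3 = s (x1 - x3) - y1 mod 37 = 30 * (6 - 0) - 30 = 2

2P = (0, 2)


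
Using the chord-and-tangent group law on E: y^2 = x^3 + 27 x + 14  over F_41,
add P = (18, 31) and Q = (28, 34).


P != Q, so use the chord formula.
s = (y2 - y1) / (x2 - x1) = (3) / (10) mod 41 = 29
x3 = s^2 - x1 - x2 mod 41 = 29^2 - 18 - 28 = 16
y3 = s (x1 - x3) - y1 mod 41 = 29 * (18 - 16) - 31 = 27

P + Q = (16, 27)


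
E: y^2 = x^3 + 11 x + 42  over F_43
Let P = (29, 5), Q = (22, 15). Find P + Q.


P != Q, so use the chord formula.
s = (y2 - y1) / (x2 - x1) = (10) / (36) mod 43 = 17
x3 = s^2 - x1 - x2 mod 43 = 17^2 - 29 - 22 = 23
y3 = s (x1 - x3) - y1 mod 43 = 17 * (29 - 23) - 5 = 11

P + Q = (23, 11)


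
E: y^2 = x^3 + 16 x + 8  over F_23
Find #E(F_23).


For each x in F_23, count y with y^2 = x^3 + 16 x + 8 mod 23:
  x = 0: RHS = 8, y in [10, 13]  -> 2 point(s)
  x = 1: RHS = 2, y in [5, 18]  -> 2 point(s)
  x = 2: RHS = 2, y in [5, 18]  -> 2 point(s)
  x = 5: RHS = 6, y in [11, 12]  -> 2 point(s)
  x = 7: RHS = 3, y in [7, 16]  -> 2 point(s)
  x = 8: RHS = 4, y in [2, 21]  -> 2 point(s)
  x = 10: RHS = 18, y in [8, 15]  -> 2 point(s)
  x = 14: RHS = 9, y in [3, 20]  -> 2 point(s)
  x = 15: RHS = 12, y in [9, 14]  -> 2 point(s)
  x = 16: RHS = 13, y in [6, 17]  -> 2 point(s)
  x = 17: RHS = 18, y in [8, 15]  -> 2 point(s)
  x = 19: RHS = 18, y in [8, 15]  -> 2 point(s)
  x = 20: RHS = 2, y in [5, 18]  -> 2 point(s)
Affine points: 26. Add the point at infinity: total = 27.

#E(F_23) = 27


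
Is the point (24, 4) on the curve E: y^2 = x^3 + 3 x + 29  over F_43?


Check whether y^2 = x^3 + 3 x + 29 (mod 43) for (x, y) = (24, 4).
LHS: y^2 = 4^2 mod 43 = 16
RHS: x^3 + 3 x + 29 = 24^3 + 3*24 + 29 mod 43 = 36
LHS != RHS

No, not on the curve


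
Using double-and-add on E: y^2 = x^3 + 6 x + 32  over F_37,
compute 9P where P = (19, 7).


k = 9 = 1001_2 (binary, LSB first: 1001)
Double-and-add from P = (19, 7):
  bit 0 = 1: acc = O + (19, 7) = (19, 7)
  bit 1 = 0: acc unchanged = (19, 7)
  bit 2 = 0: acc unchanged = (19, 7)
  bit 3 = 1: acc = (19, 7) + (7, 11) = (7, 26)

9P = (7, 26)


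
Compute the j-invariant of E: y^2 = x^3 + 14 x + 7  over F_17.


Delta = -16(4 a^3 + 27 b^2) mod 17 = 8
-1728 * (4 a)^3 = -1728 * (4*14)^3 mod 17 = 2
j = 2 * 8^(-1) mod 17 = 13

j = 13 (mod 17)


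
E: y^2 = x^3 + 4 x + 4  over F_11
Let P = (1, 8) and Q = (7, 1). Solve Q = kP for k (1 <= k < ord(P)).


Enumerate multiples of P until we hit Q = (7, 1):
  1P = (1, 8)
  2P = (7, 10)
  3P = (8, 8)
  4P = (2, 3)
  5P = (0, 9)
  6P = (0, 2)
  7P = (2, 8)
  8P = (8, 3)
  9P = (7, 1)
Match found at i = 9.

k = 9


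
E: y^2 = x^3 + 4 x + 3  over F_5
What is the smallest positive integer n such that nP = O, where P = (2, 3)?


Compute successive multiples of P until we hit O:
  1P = (2, 3)
  2P = (2, 2)
  3P = O

ord(P) = 3


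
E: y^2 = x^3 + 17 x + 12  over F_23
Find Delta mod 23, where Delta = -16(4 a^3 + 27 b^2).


4 a^3 + 27 b^2 = 4*17^3 + 27*12^2 = 19652 + 3888 = 23540
Delta = -16 * (23540) = -376640
Delta mod 23 = 8

Delta = 8 (mod 23)


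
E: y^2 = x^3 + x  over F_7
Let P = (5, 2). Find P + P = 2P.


Doubling: s = (3 x1^2 + a) / (2 y1)
s = (3*5^2 + 1) / (2*2) mod 7 = 5
x3 = s^2 - 2 x1 mod 7 = 5^2 - 2*5 = 1
y3 = s (x1 - x3) - y1 mod 7 = 5 * (5 - 1) - 2 = 4

2P = (1, 4)


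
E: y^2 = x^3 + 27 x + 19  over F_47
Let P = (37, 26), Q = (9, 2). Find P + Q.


P != Q, so use the chord formula.
s = (y2 - y1) / (x2 - x1) = (23) / (19) mod 47 = 21
x3 = s^2 - x1 - x2 mod 47 = 21^2 - 37 - 9 = 19
y3 = s (x1 - x3) - y1 mod 47 = 21 * (37 - 19) - 26 = 23

P + Q = (19, 23)


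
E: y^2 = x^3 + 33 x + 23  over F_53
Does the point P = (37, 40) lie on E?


Check whether y^2 = x^3 + 33 x + 23 (mod 53) for (x, y) = (37, 40).
LHS: y^2 = 40^2 mod 53 = 10
RHS: x^3 + 33 x + 23 = 37^3 + 33*37 + 23 mod 53 = 10
LHS = RHS

Yes, on the curve


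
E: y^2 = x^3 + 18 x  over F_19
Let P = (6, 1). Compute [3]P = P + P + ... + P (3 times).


k = 3 = 11_2 (binary, LSB first: 11)
Double-and-add from P = (6, 1):
  bit 0 = 1: acc = O + (6, 1) = (6, 1)
  bit 1 = 1: acc = (6, 1) + (5, 5) = (5, 14)

3P = (5, 14)


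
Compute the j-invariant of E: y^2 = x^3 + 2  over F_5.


Delta = -16(4 a^3 + 27 b^2) mod 5 = 2
-1728 * (4 a)^3 = -1728 * (4*0)^3 mod 5 = 0
j = 0 * 2^(-1) mod 5 = 0

j = 0 (mod 5)


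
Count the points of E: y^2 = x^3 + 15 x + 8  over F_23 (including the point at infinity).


For each x in F_23, count y with y^2 = x^3 + 15 x + 8 mod 23:
  x = 0: RHS = 8, y in [10, 13]  -> 2 point(s)
  x = 1: RHS = 1, y in [1, 22]  -> 2 point(s)
  x = 2: RHS = 0, y in [0]  -> 1 point(s)
  x = 5: RHS = 1, y in [1, 22]  -> 2 point(s)
  x = 10: RHS = 8, y in [10, 13]  -> 2 point(s)
  x = 11: RHS = 9, y in [3, 20]  -> 2 point(s)
  x = 13: RHS = 8, y in [10, 13]  -> 2 point(s)
  x = 14: RHS = 18, y in [8, 15]  -> 2 point(s)
  x = 17: RHS = 1, y in [1, 22]  -> 2 point(s)
  x = 21: RHS = 16, y in [4, 19]  -> 2 point(s)
Affine points: 19. Add the point at infinity: total = 20.

#E(F_23) = 20


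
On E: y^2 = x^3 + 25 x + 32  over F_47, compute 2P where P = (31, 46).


Doubling: s = (3 x1^2 + a) / (2 y1)
s = (3*31^2 + 25) / (2*46) mod 47 = 3
x3 = s^2 - 2 x1 mod 47 = 3^2 - 2*31 = 41
y3 = s (x1 - x3) - y1 mod 47 = 3 * (31 - 41) - 46 = 18

2P = (41, 18)


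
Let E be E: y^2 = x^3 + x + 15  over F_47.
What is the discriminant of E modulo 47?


4 a^3 + 27 b^2 = 4*1^3 + 27*15^2 = 4 + 6075 = 6079
Delta = -16 * (6079) = -97264
Delta mod 47 = 26

Delta = 26 (mod 47)


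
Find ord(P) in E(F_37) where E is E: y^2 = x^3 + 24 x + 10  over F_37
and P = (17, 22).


Compute successive multiples of P until we hit O:
  1P = (17, 22)
  2P = (13, 22)
  3P = (7, 15)
  4P = (22, 30)
  5P = (5, 12)
  6P = (27, 19)
  7P = (9, 20)
  8P = (18, 24)
  ... (continuing to 18P)
  18P = O

ord(P) = 18


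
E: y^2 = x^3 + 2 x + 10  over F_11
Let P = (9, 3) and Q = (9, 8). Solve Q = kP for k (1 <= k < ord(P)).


Enumerate multiples of P until we hit Q = (9, 8):
  1P = (9, 3)
  2P = (7, 9)
  3P = (4, 4)
  4P = (2, 0)
  5P = (4, 7)
  6P = (7, 2)
  7P = (9, 8)
Match found at i = 7.

k = 7


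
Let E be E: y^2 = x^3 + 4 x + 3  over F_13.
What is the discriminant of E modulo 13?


4 a^3 + 27 b^2 = 4*4^3 + 27*3^2 = 256 + 243 = 499
Delta = -16 * (499) = -7984
Delta mod 13 = 11

Delta = 11 (mod 13)


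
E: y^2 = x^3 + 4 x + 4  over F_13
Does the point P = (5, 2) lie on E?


Check whether y^2 = x^3 + 4 x + 4 (mod 13) for (x, y) = (5, 2).
LHS: y^2 = 2^2 mod 13 = 4
RHS: x^3 + 4 x + 4 = 5^3 + 4*5 + 4 mod 13 = 6
LHS != RHS

No, not on the curve


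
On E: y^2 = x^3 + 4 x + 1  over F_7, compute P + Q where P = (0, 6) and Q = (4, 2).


P != Q, so use the chord formula.
s = (y2 - y1) / (x2 - x1) = (3) / (4) mod 7 = 6
x3 = s^2 - x1 - x2 mod 7 = 6^2 - 0 - 4 = 4
y3 = s (x1 - x3) - y1 mod 7 = 6 * (0 - 4) - 6 = 5

P + Q = (4, 5)


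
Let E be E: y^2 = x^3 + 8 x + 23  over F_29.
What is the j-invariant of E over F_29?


Delta = -16(4 a^3 + 27 b^2) mod 29 = 23
-1728 * (4 a)^3 = -1728 * (4*8)^3 mod 29 = 5
j = 5 * 23^(-1) mod 29 = 4

j = 4 (mod 29)


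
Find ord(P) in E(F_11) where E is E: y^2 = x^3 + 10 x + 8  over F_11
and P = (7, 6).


Compute successive multiples of P until we hit O:
  1P = (7, 6)
  2P = (6, 8)
  3P = (2, 6)
  4P = (2, 5)
  5P = (6, 3)
  6P = (7, 5)
  7P = O

ord(P) = 7


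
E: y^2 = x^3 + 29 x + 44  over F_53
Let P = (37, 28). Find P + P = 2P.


Doubling: s = (3 x1^2 + a) / (2 y1)
s = (3*37^2 + 29) / (2*28) mod 53 = 36
x3 = s^2 - 2 x1 mod 53 = 36^2 - 2*37 = 3
y3 = s (x1 - x3) - y1 mod 53 = 36 * (37 - 3) - 28 = 30

2P = (3, 30)


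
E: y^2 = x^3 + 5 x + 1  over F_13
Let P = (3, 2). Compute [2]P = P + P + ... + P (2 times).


k = 2 = 10_2 (binary, LSB first: 01)
Double-and-add from P = (3, 2):
  bit 0 = 0: acc unchanged = O
  bit 1 = 1: acc = O + (6, 0) = (6, 0)

2P = (6, 0)


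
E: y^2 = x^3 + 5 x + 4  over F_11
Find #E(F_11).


For each x in F_11, count y with y^2 = x^3 + 5 x + 4 mod 11:
  x = 0: RHS = 4, y in [2, 9]  -> 2 point(s)
  x = 2: RHS = 0, y in [0]  -> 1 point(s)
  x = 4: RHS = 0, y in [0]  -> 1 point(s)
  x = 5: RHS = 0, y in [0]  -> 1 point(s)
  x = 10: RHS = 9, y in [3, 8]  -> 2 point(s)
Affine points: 7. Add the point at infinity: total = 8.

#E(F_11) = 8


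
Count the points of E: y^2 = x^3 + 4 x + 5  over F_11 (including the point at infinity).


For each x in F_11, count y with y^2 = x^3 + 4 x + 5 mod 11:
  x = 0: RHS = 5, y in [4, 7]  -> 2 point(s)
  x = 3: RHS = 0, y in [0]  -> 1 point(s)
  x = 6: RHS = 3, y in [5, 6]  -> 2 point(s)
  x = 9: RHS = 0, y in [0]  -> 1 point(s)
  x = 10: RHS = 0, y in [0]  -> 1 point(s)
Affine points: 7. Add the point at infinity: total = 8.

#E(F_11) = 8


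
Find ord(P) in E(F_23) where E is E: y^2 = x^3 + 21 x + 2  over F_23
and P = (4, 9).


Compute successive multiples of P until we hit O:
  1P = (4, 9)
  2P = (15, 14)
  3P = (12, 2)
  4P = (11, 0)
  5P = (12, 21)
  6P = (15, 9)
  7P = (4, 14)
  8P = O

ord(P) = 8


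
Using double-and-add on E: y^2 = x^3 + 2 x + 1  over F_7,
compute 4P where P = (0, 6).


k = 4 = 100_2 (binary, LSB first: 001)
Double-and-add from P = (0, 6):
  bit 0 = 0: acc unchanged = O
  bit 1 = 0: acc unchanged = O
  bit 2 = 1: acc = O + (0, 1) = (0, 1)

4P = (0, 1)


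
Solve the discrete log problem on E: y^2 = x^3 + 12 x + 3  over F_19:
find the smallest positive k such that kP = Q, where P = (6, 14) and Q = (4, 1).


Enumerate multiples of P until we hit Q = (4, 1):
  1P = (6, 14)
  2P = (18, 16)
  3P = (4, 18)
  4P = (13, 0)
  5P = (4, 1)
Match found at i = 5.

k = 5


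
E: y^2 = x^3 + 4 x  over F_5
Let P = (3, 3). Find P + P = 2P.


Doubling: s = (3 x1^2 + a) / (2 y1)
s = (3*3^2 + 4) / (2*3) mod 5 = 1
x3 = s^2 - 2 x1 mod 5 = 1^2 - 2*3 = 0
y3 = s (x1 - x3) - y1 mod 5 = 1 * (3 - 0) - 3 = 0

2P = (0, 0)


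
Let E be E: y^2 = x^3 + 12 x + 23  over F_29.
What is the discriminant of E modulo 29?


4 a^3 + 27 b^2 = 4*12^3 + 27*23^2 = 6912 + 14283 = 21195
Delta = -16 * (21195) = -339120
Delta mod 29 = 6

Delta = 6 (mod 29)


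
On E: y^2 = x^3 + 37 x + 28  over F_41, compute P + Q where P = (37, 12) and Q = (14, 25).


P != Q, so use the chord formula.
s = (y2 - y1) / (x2 - x1) = (13) / (18) mod 41 = 3
x3 = s^2 - x1 - x2 mod 41 = 3^2 - 37 - 14 = 40
y3 = s (x1 - x3) - y1 mod 41 = 3 * (37 - 40) - 12 = 20

P + Q = (40, 20)


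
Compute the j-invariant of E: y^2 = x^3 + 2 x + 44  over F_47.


Delta = -16(4 a^3 + 27 b^2) mod 47 = 18
-1728 * (4 a)^3 = -1728 * (4*2)^3 mod 47 = 39
j = 39 * 18^(-1) mod 47 = 10

j = 10 (mod 47)


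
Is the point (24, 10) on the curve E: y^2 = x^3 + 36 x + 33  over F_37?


Check whether y^2 = x^3 + 36 x + 33 (mod 37) for (x, y) = (24, 10).
LHS: y^2 = 10^2 mod 37 = 26
RHS: x^3 + 36 x + 33 = 24^3 + 36*24 + 33 mod 37 = 32
LHS != RHS

No, not on the curve


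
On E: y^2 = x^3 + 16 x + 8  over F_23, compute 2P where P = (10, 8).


Doubling: s = (3 x1^2 + a) / (2 y1)
s = (3*10^2 + 16) / (2*8) mod 23 = 14
x3 = s^2 - 2 x1 mod 23 = 14^2 - 2*10 = 15
y3 = s (x1 - x3) - y1 mod 23 = 14 * (10 - 15) - 8 = 14

2P = (15, 14)


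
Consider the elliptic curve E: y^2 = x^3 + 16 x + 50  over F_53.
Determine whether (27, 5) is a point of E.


Check whether y^2 = x^3 + 16 x + 50 (mod 53) for (x, y) = (27, 5).
LHS: y^2 = 5^2 mod 53 = 25
RHS: x^3 + 16 x + 50 = 27^3 + 16*27 + 50 mod 53 = 25
LHS = RHS

Yes, on the curve


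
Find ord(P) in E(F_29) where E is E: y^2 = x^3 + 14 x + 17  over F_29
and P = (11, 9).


Compute successive multiples of P until we hit O:
  1P = (11, 9)
  2P = (7, 20)
  3P = (24, 5)
  4P = (14, 12)
  5P = (5, 26)
  6P = (17, 8)
  7P = (26, 8)
  8P = (25, 19)
  ... (continuing to 29P)
  29P = O

ord(P) = 29


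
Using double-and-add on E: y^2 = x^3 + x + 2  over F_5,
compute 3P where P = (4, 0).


k = 3 = 11_2 (binary, LSB first: 11)
Double-and-add from P = (4, 0):
  bit 0 = 1: acc = O + (4, 0) = (4, 0)
  bit 1 = 1: acc = (4, 0) + O = (4, 0)

3P = (4, 0)


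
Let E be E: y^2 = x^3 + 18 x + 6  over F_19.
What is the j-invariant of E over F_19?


Delta = -16(4 a^3 + 27 b^2) mod 19 = 16
-1728 * (4 a)^3 = -1728 * (4*18)^3 mod 19 = 12
j = 12 * 16^(-1) mod 19 = 15

j = 15 (mod 19)


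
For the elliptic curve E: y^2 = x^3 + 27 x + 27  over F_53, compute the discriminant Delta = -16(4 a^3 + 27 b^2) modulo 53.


4 a^3 + 27 b^2 = 4*27^3 + 27*27^2 = 78732 + 19683 = 98415
Delta = -16 * (98415) = -1574640
Delta mod 53 = 43

Delta = 43 (mod 53)


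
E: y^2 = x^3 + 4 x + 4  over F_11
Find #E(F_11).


For each x in F_11, count y with y^2 = x^3 + 4 x + 4 mod 11:
  x = 0: RHS = 4, y in [2, 9]  -> 2 point(s)
  x = 1: RHS = 9, y in [3, 8]  -> 2 point(s)
  x = 2: RHS = 9, y in [3, 8]  -> 2 point(s)
  x = 7: RHS = 1, y in [1, 10]  -> 2 point(s)
  x = 8: RHS = 9, y in [3, 8]  -> 2 point(s)
Affine points: 10. Add the point at infinity: total = 11.

#E(F_11) = 11


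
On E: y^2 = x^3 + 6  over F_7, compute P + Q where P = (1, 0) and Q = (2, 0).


P != Q, so use the chord formula.
s = (y2 - y1) / (x2 - x1) = (0) / (1) mod 7 = 0
x3 = s^2 - x1 - x2 mod 7 = 0^2 - 1 - 2 = 4
y3 = s (x1 - x3) - y1 mod 7 = 0 * (1 - 4) - 0 = 0

P + Q = (4, 0)


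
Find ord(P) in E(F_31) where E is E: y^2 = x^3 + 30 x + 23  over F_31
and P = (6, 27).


Compute successive multiples of P until we hit O:
  1P = (6, 27)
  2P = (24, 20)
  3P = (20, 6)
  4P = (15, 2)
  5P = (7, 24)
  6P = (27, 5)
  7P = (14, 5)
  8P = (5, 9)
  ... (continuing to 28P)
  28P = O

ord(P) = 28


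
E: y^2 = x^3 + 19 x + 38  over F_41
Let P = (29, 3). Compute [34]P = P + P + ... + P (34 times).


k = 34 = 100010_2 (binary, LSB first: 010001)
Double-and-add from P = (29, 3):
  bit 0 = 0: acc unchanged = O
  bit 1 = 1: acc = O + (24, 38) = (24, 38)
  bit 2 = 0: acc unchanged = (24, 38)
  bit 3 = 0: acc unchanged = (24, 38)
  bit 4 = 0: acc unchanged = (24, 38)
  bit 5 = 1: acc = (24, 38) + (35, 35) = (39, 22)

34P = (39, 22)


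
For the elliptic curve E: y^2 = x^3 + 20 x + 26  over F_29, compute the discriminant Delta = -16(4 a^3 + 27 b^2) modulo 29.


4 a^3 + 27 b^2 = 4*20^3 + 27*26^2 = 32000 + 18252 = 50252
Delta = -16 * (50252) = -804032
Delta mod 29 = 22

Delta = 22 (mod 29)


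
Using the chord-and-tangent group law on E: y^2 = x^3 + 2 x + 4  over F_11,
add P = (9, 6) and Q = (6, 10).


P != Q, so use the chord formula.
s = (y2 - y1) / (x2 - x1) = (4) / (8) mod 11 = 6
x3 = s^2 - x1 - x2 mod 11 = 6^2 - 9 - 6 = 10
y3 = s (x1 - x3) - y1 mod 11 = 6 * (9 - 10) - 6 = 10

P + Q = (10, 10)


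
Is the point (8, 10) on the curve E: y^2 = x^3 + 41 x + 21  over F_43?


Check whether y^2 = x^3 + 41 x + 21 (mod 43) for (x, y) = (8, 10).
LHS: y^2 = 10^2 mod 43 = 14
RHS: x^3 + 41 x + 21 = 8^3 + 41*8 + 21 mod 43 = 1
LHS != RHS

No, not on the curve


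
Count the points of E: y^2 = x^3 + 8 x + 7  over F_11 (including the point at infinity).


For each x in F_11, count y with y^2 = x^3 + 8 x + 7 mod 11:
  x = 1: RHS = 5, y in [4, 7]  -> 2 point(s)
  x = 2: RHS = 9, y in [3, 8]  -> 2 point(s)
  x = 3: RHS = 3, y in [5, 6]  -> 2 point(s)
  x = 4: RHS = 4, y in [2, 9]  -> 2 point(s)
  x = 8: RHS = 0, y in [0]  -> 1 point(s)
  x = 9: RHS = 5, y in [4, 7]  -> 2 point(s)
  x = 10: RHS = 9, y in [3, 8]  -> 2 point(s)
Affine points: 13. Add the point at infinity: total = 14.

#E(F_11) = 14


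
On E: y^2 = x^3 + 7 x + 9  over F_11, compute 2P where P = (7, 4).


Doubling: s = (3 x1^2 + a) / (2 y1)
s = (3*7^2 + 7) / (2*4) mod 11 = 0
x3 = s^2 - 2 x1 mod 11 = 0^2 - 2*7 = 8
y3 = s (x1 - x3) - y1 mod 11 = 0 * (7 - 8) - 4 = 7

2P = (8, 7)


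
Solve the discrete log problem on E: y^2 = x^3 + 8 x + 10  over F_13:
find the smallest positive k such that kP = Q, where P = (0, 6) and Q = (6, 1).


Enumerate multiples of P until we hit Q = (6, 1):
  1P = (0, 6)
  2P = (12, 12)
  3P = (11, 8)
  4P = (3, 10)
  5P = (6, 12)
  6P = (8, 12)
  7P = (8, 1)
  8P = (6, 1)
Match found at i = 8.

k = 8


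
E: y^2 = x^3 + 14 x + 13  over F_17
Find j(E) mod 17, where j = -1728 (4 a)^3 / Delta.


Delta = -16(4 a^3 + 27 b^2) mod 17 = 1
-1728 * (4 a)^3 = -1728 * (4*14)^3 mod 17 = 2
j = 2 * 1^(-1) mod 17 = 2

j = 2 (mod 17)


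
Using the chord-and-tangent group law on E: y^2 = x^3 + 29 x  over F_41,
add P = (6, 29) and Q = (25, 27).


P != Q, so use the chord formula.
s = (y2 - y1) / (x2 - x1) = (39) / (19) mod 41 = 15
x3 = s^2 - x1 - x2 mod 41 = 15^2 - 6 - 25 = 30
y3 = s (x1 - x3) - y1 mod 41 = 15 * (6 - 30) - 29 = 21

P + Q = (30, 21)


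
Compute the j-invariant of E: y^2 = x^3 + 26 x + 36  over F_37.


Delta = -16(4 a^3 + 27 b^2) mod 37 = 22
-1728 * (4 a)^3 = -1728 * (4*26)^3 mod 37 = 1
j = 1 * 22^(-1) mod 37 = 32

j = 32 (mod 37)


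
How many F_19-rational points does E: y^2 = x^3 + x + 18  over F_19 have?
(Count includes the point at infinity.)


For each x in F_19, count y with y^2 = x^3 + 1 x + 18 mod 19:
  x = 1: RHS = 1, y in [1, 18]  -> 2 point(s)
  x = 2: RHS = 9, y in [3, 16]  -> 2 point(s)
  x = 7: RHS = 7, y in [8, 11]  -> 2 point(s)
  x = 8: RHS = 6, y in [5, 14]  -> 2 point(s)
  x = 11: RHS = 11, y in [7, 12]  -> 2 point(s)
  x = 13: RHS = 5, y in [9, 10]  -> 2 point(s)
  x = 15: RHS = 7, y in [8, 11]  -> 2 point(s)
  x = 16: RHS = 7, y in [8, 11]  -> 2 point(s)
  x = 18: RHS = 16, y in [4, 15]  -> 2 point(s)
Affine points: 18. Add the point at infinity: total = 19.

#E(F_19) = 19


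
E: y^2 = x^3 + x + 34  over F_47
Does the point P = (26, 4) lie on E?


Check whether y^2 = x^3 + 1 x + 34 (mod 47) for (x, y) = (26, 4).
LHS: y^2 = 4^2 mod 47 = 16
RHS: x^3 + 1 x + 34 = 26^3 + 1*26 + 34 mod 47 = 11
LHS != RHS

No, not on the curve


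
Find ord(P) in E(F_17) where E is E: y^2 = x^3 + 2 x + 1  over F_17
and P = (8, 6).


Compute successive multiples of P until we hit O:
  1P = (8, 6)
  2P = (5, 0)
  3P = (8, 11)
  4P = O

ord(P) = 4


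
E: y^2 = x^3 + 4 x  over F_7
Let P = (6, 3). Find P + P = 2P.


Doubling: s = (3 x1^2 + a) / (2 y1)
s = (3*6^2 + 4) / (2*3) mod 7 = 0
x3 = s^2 - 2 x1 mod 7 = 0^2 - 2*6 = 2
y3 = s (x1 - x3) - y1 mod 7 = 0 * (6 - 2) - 3 = 4

2P = (2, 4)


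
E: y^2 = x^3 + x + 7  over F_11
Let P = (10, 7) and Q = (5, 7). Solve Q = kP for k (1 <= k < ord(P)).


Enumerate multiples of P until we hit Q = (5, 7):
  1P = (10, 7)
  2P = (5, 7)
Match found at i = 2.

k = 2


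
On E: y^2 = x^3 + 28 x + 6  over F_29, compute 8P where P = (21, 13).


k = 8 = 1000_2 (binary, LSB first: 0001)
Double-and-add from P = (21, 13):
  bit 0 = 0: acc unchanged = O
  bit 1 = 0: acc unchanged = O
  bit 2 = 0: acc unchanged = O
  bit 3 = 1: acc = O + (23, 17) = (23, 17)

8P = (23, 17)


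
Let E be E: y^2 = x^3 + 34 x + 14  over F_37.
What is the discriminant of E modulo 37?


4 a^3 + 27 b^2 = 4*34^3 + 27*14^2 = 157216 + 5292 = 162508
Delta = -16 * (162508) = -2600128
Delta mod 37 = 10

Delta = 10 (mod 37)


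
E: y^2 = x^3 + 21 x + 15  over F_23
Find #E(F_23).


For each x in F_23, count y with y^2 = x^3 + 21 x + 15 mod 23:
  x = 3: RHS = 13, y in [6, 17]  -> 2 point(s)
  x = 4: RHS = 2, y in [5, 18]  -> 2 point(s)
  x = 6: RHS = 12, y in [9, 14]  -> 2 point(s)
  x = 9: RHS = 13, y in [6, 17]  -> 2 point(s)
  x = 10: RHS = 6, y in [11, 12]  -> 2 point(s)
  x = 11: RHS = 13, y in [6, 17]  -> 2 point(s)
  x = 13: RHS = 1, y in [1, 22]  -> 2 point(s)
  x = 15: RHS = 2, y in [5, 18]  -> 2 point(s)
  x = 16: RHS = 8, y in [10, 13]  -> 2 point(s)
  x = 17: RHS = 18, y in [8, 15]  -> 2 point(s)
  x = 22: RHS = 16, y in [4, 19]  -> 2 point(s)
Affine points: 22. Add the point at infinity: total = 23.

#E(F_23) = 23


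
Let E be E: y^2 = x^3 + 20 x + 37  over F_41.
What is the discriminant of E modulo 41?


4 a^3 + 27 b^2 = 4*20^3 + 27*37^2 = 32000 + 36963 = 68963
Delta = -16 * (68963) = -1103408
Delta mod 41 = 25

Delta = 25 (mod 41)


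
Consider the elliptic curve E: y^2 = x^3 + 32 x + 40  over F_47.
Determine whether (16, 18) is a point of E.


Check whether y^2 = x^3 + 32 x + 40 (mod 47) for (x, y) = (16, 18).
LHS: y^2 = 18^2 mod 47 = 42
RHS: x^3 + 32 x + 40 = 16^3 + 32*16 + 40 mod 47 = 42
LHS = RHS

Yes, on the curve


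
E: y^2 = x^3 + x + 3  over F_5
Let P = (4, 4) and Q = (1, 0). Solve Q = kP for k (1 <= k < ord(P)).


Enumerate multiples of P until we hit Q = (1, 0):
  1P = (4, 4)
  2P = (1, 0)
Match found at i = 2.

k = 2


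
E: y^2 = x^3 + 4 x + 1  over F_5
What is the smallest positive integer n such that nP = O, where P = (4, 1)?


Compute successive multiples of P until we hit O:
  1P = (4, 1)
  2P = (3, 0)
  3P = (4, 4)
  4P = O

ord(P) = 4


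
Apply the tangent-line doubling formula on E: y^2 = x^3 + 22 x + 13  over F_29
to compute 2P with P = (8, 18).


Doubling: s = (3 x1^2 + a) / (2 y1)
s = (3*8^2 + 22) / (2*18) mod 29 = 14
x3 = s^2 - 2 x1 mod 29 = 14^2 - 2*8 = 6
y3 = s (x1 - x3) - y1 mod 29 = 14 * (8 - 6) - 18 = 10

2P = (6, 10)


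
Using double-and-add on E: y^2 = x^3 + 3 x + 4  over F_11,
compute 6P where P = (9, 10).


k = 6 = 110_2 (binary, LSB first: 011)
Double-and-add from P = (9, 10):
  bit 0 = 0: acc unchanged = O
  bit 1 = 1: acc = O + (8, 10) = (8, 10)
  bit 2 = 1: acc = (8, 10) + (0, 2) = (4, 5)

6P = (4, 5)


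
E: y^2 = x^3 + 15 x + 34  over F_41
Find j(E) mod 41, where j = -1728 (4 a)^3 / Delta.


Delta = -16(4 a^3 + 27 b^2) mod 41 = 17
-1728 * (4 a)^3 = -1728 * (4*15)^3 mod 41 = 10
j = 10 * 17^(-1) mod 41 = 3

j = 3 (mod 41)


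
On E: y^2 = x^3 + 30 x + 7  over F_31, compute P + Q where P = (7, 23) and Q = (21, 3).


P != Q, so use the chord formula.
s = (y2 - y1) / (x2 - x1) = (11) / (14) mod 31 = 3
x3 = s^2 - x1 - x2 mod 31 = 3^2 - 7 - 21 = 12
y3 = s (x1 - x3) - y1 mod 31 = 3 * (7 - 12) - 23 = 24

P + Q = (12, 24)


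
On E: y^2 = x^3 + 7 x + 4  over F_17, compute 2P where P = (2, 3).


Doubling: s = (3 x1^2 + a) / (2 y1)
s = (3*2^2 + 7) / (2*3) mod 17 = 6
x3 = s^2 - 2 x1 mod 17 = 6^2 - 2*2 = 15
y3 = s (x1 - x3) - y1 mod 17 = 6 * (2 - 15) - 3 = 4

2P = (15, 4)


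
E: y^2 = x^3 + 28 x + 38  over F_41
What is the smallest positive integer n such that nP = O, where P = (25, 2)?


Compute successive multiples of P until we hit O:
  1P = (25, 2)
  2P = (27, 10)
  3P = (5, 37)
  4P = (32, 0)
  5P = (5, 4)
  6P = (27, 31)
  7P = (25, 39)
  8P = O

ord(P) = 8


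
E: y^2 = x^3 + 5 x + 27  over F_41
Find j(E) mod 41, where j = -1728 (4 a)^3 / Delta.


Delta = -16(4 a^3 + 27 b^2) mod 41 = 29
-1728 * (4 a)^3 = -1728 * (4*5)^3 mod 41 = 11
j = 11 * 29^(-1) mod 41 = 23

j = 23 (mod 41)


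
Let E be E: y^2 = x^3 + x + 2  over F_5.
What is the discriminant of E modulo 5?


4 a^3 + 27 b^2 = 4*1^3 + 27*2^2 = 4 + 108 = 112
Delta = -16 * (112) = -1792
Delta mod 5 = 3

Delta = 3 (mod 5)


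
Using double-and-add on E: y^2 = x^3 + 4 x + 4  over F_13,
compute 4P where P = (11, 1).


k = 4 = 100_2 (binary, LSB first: 001)
Double-and-add from P = (11, 1):
  bit 0 = 0: acc unchanged = O
  bit 1 = 0: acc unchanged = O
  bit 2 = 1: acc = O + (11, 12) = (11, 12)

4P = (11, 12)


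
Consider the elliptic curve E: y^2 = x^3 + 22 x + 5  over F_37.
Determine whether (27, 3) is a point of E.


Check whether y^2 = x^3 + 22 x + 5 (mod 37) for (x, y) = (27, 3).
LHS: y^2 = 3^2 mod 37 = 9
RHS: x^3 + 22 x + 5 = 27^3 + 22*27 + 5 mod 37 = 6
LHS != RHS

No, not on the curve


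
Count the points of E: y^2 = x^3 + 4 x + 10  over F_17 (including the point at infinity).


For each x in F_17, count y with y^2 = x^3 + 4 x + 10 mod 17:
  x = 1: RHS = 15, y in [7, 10]  -> 2 point(s)
  x = 2: RHS = 9, y in [3, 14]  -> 2 point(s)
  x = 3: RHS = 15, y in [7, 10]  -> 2 point(s)
  x = 5: RHS = 2, y in [6, 11]  -> 2 point(s)
  x = 10: RHS = 13, y in [8, 9]  -> 2 point(s)
  x = 11: RHS = 8, y in [5, 12]  -> 2 point(s)
  x = 12: RHS = 1, y in [1, 16]  -> 2 point(s)
  x = 13: RHS = 15, y in [7, 10]  -> 2 point(s)
Affine points: 16. Add the point at infinity: total = 17.

#E(F_17) = 17


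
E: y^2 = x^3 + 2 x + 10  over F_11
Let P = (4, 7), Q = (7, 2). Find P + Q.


P != Q, so use the chord formula.
s = (y2 - y1) / (x2 - x1) = (6) / (3) mod 11 = 2
x3 = s^2 - x1 - x2 mod 11 = 2^2 - 4 - 7 = 4
y3 = s (x1 - x3) - y1 mod 11 = 2 * (4 - 4) - 7 = 4

P + Q = (4, 4)


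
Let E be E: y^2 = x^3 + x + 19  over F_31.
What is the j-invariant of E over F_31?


Delta = -16(4 a^3 + 27 b^2) mod 31 = 7
-1728 * (4 a)^3 = -1728 * (4*1)^3 mod 31 = 16
j = 16 * 7^(-1) mod 31 = 20

j = 20 (mod 31)


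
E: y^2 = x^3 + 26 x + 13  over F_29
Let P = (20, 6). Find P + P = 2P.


Doubling: s = (3 x1^2 + a) / (2 y1)
s = (3*20^2 + 26) / (2*6) mod 29 = 20
x3 = s^2 - 2 x1 mod 29 = 20^2 - 2*20 = 12
y3 = s (x1 - x3) - y1 mod 29 = 20 * (20 - 12) - 6 = 9

2P = (12, 9)


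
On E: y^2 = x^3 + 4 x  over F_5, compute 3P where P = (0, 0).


k = 3 = 11_2 (binary, LSB first: 11)
Double-and-add from P = (0, 0):
  bit 0 = 1: acc = O + (0, 0) = (0, 0)
  bit 1 = 1: acc = (0, 0) + O = (0, 0)

3P = (0, 0)


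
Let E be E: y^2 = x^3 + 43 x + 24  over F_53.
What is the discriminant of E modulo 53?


4 a^3 + 27 b^2 = 4*43^3 + 27*24^2 = 318028 + 15552 = 333580
Delta = -16 * (333580) = -5337280
Delta mod 53 = 32

Delta = 32 (mod 53)


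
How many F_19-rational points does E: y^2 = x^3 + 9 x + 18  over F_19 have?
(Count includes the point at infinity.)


For each x in F_19, count y with y^2 = x^3 + 9 x + 18 mod 19:
  x = 1: RHS = 9, y in [3, 16]  -> 2 point(s)
  x = 2: RHS = 6, y in [5, 14]  -> 2 point(s)
  x = 4: RHS = 4, y in [2, 17]  -> 2 point(s)
  x = 5: RHS = 17, y in [6, 13]  -> 2 point(s)
  x = 7: RHS = 6, y in [5, 14]  -> 2 point(s)
  x = 9: RHS = 11, y in [7, 12]  -> 2 point(s)
  x = 10: RHS = 6, y in [5, 14]  -> 2 point(s)
  x = 11: RHS = 4, y in [2, 17]  -> 2 point(s)
  x = 12: RHS = 11, y in [7, 12]  -> 2 point(s)
  x = 14: RHS = 0, y in [0]  -> 1 point(s)
  x = 17: RHS = 11, y in [7, 12]  -> 2 point(s)
Affine points: 21. Add the point at infinity: total = 22.

#E(F_19) = 22


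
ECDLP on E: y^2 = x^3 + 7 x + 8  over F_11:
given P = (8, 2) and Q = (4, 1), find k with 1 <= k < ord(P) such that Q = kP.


Enumerate multiples of P until we hit Q = (4, 1):
  1P = (8, 2)
  2P = (4, 10)
  3P = (3, 10)
  4P = (3, 1)
  5P = (4, 1)
Match found at i = 5.

k = 5


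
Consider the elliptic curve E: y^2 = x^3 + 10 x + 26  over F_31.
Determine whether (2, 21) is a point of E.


Check whether y^2 = x^3 + 10 x + 26 (mod 31) for (x, y) = (2, 21).
LHS: y^2 = 21^2 mod 31 = 7
RHS: x^3 + 10 x + 26 = 2^3 + 10*2 + 26 mod 31 = 23
LHS != RHS

No, not on the curve


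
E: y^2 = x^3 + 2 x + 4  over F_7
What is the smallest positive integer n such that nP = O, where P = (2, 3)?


Compute successive multiples of P until we hit O:
  1P = (2, 3)
  2P = (3, 4)
  3P = (3, 3)
  4P = (2, 4)
  5P = O

ord(P) = 5


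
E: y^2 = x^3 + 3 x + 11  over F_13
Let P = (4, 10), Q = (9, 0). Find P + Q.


P != Q, so use the chord formula.
s = (y2 - y1) / (x2 - x1) = (3) / (5) mod 13 = 11
x3 = s^2 - x1 - x2 mod 13 = 11^2 - 4 - 9 = 4
y3 = s (x1 - x3) - y1 mod 13 = 11 * (4 - 4) - 10 = 3

P + Q = (4, 3)


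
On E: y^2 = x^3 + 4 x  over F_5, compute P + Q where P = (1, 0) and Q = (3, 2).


P != Q, so use the chord formula.
s = (y2 - y1) / (x2 - x1) = (2) / (2) mod 5 = 1
x3 = s^2 - x1 - x2 mod 5 = 1^2 - 1 - 3 = 2
y3 = s (x1 - x3) - y1 mod 5 = 1 * (1 - 2) - 0 = 4

P + Q = (2, 4)


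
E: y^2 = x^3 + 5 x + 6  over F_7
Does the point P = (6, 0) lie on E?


Check whether y^2 = x^3 + 5 x + 6 (mod 7) for (x, y) = (6, 0).
LHS: y^2 = 0^2 mod 7 = 0
RHS: x^3 + 5 x + 6 = 6^3 + 5*6 + 6 mod 7 = 0
LHS = RHS

Yes, on the curve


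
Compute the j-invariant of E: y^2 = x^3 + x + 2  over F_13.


Delta = -16(4 a^3 + 27 b^2) mod 13 = 2
-1728 * (4 a)^3 = -1728 * (4*1)^3 mod 13 = 12
j = 12 * 2^(-1) mod 13 = 6

j = 6 (mod 13)


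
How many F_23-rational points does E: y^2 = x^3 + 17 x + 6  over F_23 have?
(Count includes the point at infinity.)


For each x in F_23, count y with y^2 = x^3 + 17 x + 6 mod 23:
  x = 0: RHS = 6, y in [11, 12]  -> 2 point(s)
  x = 1: RHS = 1, y in [1, 22]  -> 2 point(s)
  x = 2: RHS = 2, y in [5, 18]  -> 2 point(s)
  x = 4: RHS = 0, y in [0]  -> 1 point(s)
  x = 5: RHS = 9, y in [3, 20]  -> 2 point(s)
  x = 6: RHS = 2, y in [5, 18]  -> 2 point(s)
  x = 7: RHS = 8, y in [10, 13]  -> 2 point(s)
  x = 10: RHS = 3, y in [7, 16]  -> 2 point(s)
  x = 11: RHS = 6, y in [11, 12]  -> 2 point(s)
  x = 12: RHS = 6, y in [11, 12]  -> 2 point(s)
  x = 13: RHS = 9, y in [3, 20]  -> 2 point(s)
  x = 15: RHS = 2, y in [5, 18]  -> 2 point(s)
  x = 16: RHS = 4, y in [2, 21]  -> 2 point(s)
  x = 18: RHS = 3, y in [7, 16]  -> 2 point(s)
  x = 19: RHS = 12, y in [9, 14]  -> 2 point(s)
Affine points: 29. Add the point at infinity: total = 30.

#E(F_23) = 30


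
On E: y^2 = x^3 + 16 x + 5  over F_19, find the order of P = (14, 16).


Compute successive multiples of P until we hit O:
  1P = (14, 16)
  2P = (2, 11)
  3P = (7, 17)
  4P = (5, 18)
  5P = (16, 14)
  6P = (9, 17)
  7P = (12, 14)
  8P = (13, 4)
  ... (continuing to 28P)
  28P = O

ord(P) = 28


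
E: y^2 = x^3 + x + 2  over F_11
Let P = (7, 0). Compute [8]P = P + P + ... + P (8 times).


k = 8 = 1000_2 (binary, LSB first: 0001)
Double-and-add from P = (7, 0):
  bit 0 = 0: acc unchanged = O
  bit 1 = 0: acc unchanged = O
  bit 2 = 0: acc unchanged = O
  bit 3 = 1: acc = O + O = O

8P = O


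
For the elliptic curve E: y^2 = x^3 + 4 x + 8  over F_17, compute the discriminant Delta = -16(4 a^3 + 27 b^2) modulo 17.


4 a^3 + 27 b^2 = 4*4^3 + 27*8^2 = 256 + 1728 = 1984
Delta = -16 * (1984) = -31744
Delta mod 17 = 12

Delta = 12 (mod 17)


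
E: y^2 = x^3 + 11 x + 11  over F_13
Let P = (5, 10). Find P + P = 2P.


Doubling: s = (3 x1^2 + a) / (2 y1)
s = (3*5^2 + 11) / (2*10) mod 13 = 3
x3 = s^2 - 2 x1 mod 13 = 3^2 - 2*5 = 12
y3 = s (x1 - x3) - y1 mod 13 = 3 * (5 - 12) - 10 = 8

2P = (12, 8)


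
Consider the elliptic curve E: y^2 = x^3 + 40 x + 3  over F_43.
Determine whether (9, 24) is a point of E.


Check whether y^2 = x^3 + 40 x + 3 (mod 43) for (x, y) = (9, 24).
LHS: y^2 = 24^2 mod 43 = 17
RHS: x^3 + 40 x + 3 = 9^3 + 40*9 + 3 mod 43 = 17
LHS = RHS

Yes, on the curve


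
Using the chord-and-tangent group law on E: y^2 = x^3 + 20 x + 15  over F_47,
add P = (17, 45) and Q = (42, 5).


P != Q, so use the chord formula.
s = (y2 - y1) / (x2 - x1) = (7) / (25) mod 47 = 36
x3 = s^2 - x1 - x2 mod 47 = 36^2 - 17 - 42 = 15
y3 = s (x1 - x3) - y1 mod 47 = 36 * (17 - 15) - 45 = 27

P + Q = (15, 27)


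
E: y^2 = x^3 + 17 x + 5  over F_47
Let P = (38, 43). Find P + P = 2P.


Doubling: s = (3 x1^2 + a) / (2 y1)
s = (3*38^2 + 17) / (2*43) mod 47 = 38
x3 = s^2 - 2 x1 mod 47 = 38^2 - 2*38 = 5
y3 = s (x1 - x3) - y1 mod 47 = 38 * (38 - 5) - 43 = 36

2P = (5, 36)


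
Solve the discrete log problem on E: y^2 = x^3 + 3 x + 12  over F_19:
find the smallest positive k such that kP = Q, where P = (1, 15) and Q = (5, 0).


Enumerate multiples of P until we hit Q = (5, 0):
  1P = (1, 15)
  2P = (14, 9)
  3P = (5, 0)
Match found at i = 3.

k = 3


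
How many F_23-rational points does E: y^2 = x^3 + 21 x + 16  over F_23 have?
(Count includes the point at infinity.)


For each x in F_23, count y with y^2 = x^3 + 21 x + 16 mod 23:
  x = 0: RHS = 16, y in [4, 19]  -> 2 point(s)
  x = 4: RHS = 3, y in [7, 16]  -> 2 point(s)
  x = 5: RHS = 16, y in [4, 19]  -> 2 point(s)
  x = 6: RHS = 13, y in [6, 17]  -> 2 point(s)
  x = 7: RHS = 0, y in [0]  -> 1 point(s)
  x = 8: RHS = 6, y in [11, 12]  -> 2 point(s)
  x = 12: RHS = 18, y in [8, 15]  -> 2 point(s)
  x = 13: RHS = 2, y in [5, 18]  -> 2 point(s)
  x = 14: RHS = 18, y in [8, 15]  -> 2 point(s)
  x = 15: RHS = 3, y in [7, 16]  -> 2 point(s)
  x = 16: RHS = 9, y in [3, 20]  -> 2 point(s)
  x = 18: RHS = 16, y in [4, 19]  -> 2 point(s)
  x = 19: RHS = 6, y in [11, 12]  -> 2 point(s)
  x = 20: RHS = 18, y in [8, 15]  -> 2 point(s)
  x = 21: RHS = 12, y in [9, 14]  -> 2 point(s)
Affine points: 29. Add the point at infinity: total = 30.

#E(F_23) = 30


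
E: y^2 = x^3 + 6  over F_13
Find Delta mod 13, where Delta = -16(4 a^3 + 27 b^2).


4 a^3 + 27 b^2 = 4*0^3 + 27*6^2 = 0 + 972 = 972
Delta = -16 * (972) = -15552
Delta mod 13 = 9

Delta = 9 (mod 13)


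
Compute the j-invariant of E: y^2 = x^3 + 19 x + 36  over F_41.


Delta = -16(4 a^3 + 27 b^2) mod 41 = 35
-1728 * (4 a)^3 = -1728 * (4*19)^3 mod 41 = 25
j = 25 * 35^(-1) mod 41 = 30

j = 30 (mod 41)


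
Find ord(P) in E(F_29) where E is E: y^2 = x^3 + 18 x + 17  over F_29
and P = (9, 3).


Compute successive multiples of P until we hit O:
  1P = (9, 3)
  2P = (11, 26)
  3P = (18, 24)
  4P = (1, 6)
  5P = (6, 14)
  6P = (21, 12)
  7P = (5, 0)
  8P = (21, 17)
  ... (continuing to 14P)
  14P = O

ord(P) = 14


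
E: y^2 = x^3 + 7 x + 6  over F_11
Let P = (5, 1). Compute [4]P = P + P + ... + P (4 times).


k = 4 = 100_2 (binary, LSB first: 001)
Double-and-add from P = (5, 1):
  bit 0 = 0: acc unchanged = O
  bit 1 = 0: acc unchanged = O
  bit 2 = 1: acc = O + (6, 0) = (6, 0)

4P = (6, 0)


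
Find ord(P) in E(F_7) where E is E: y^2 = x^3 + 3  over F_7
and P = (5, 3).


Compute successive multiples of P until we hit O:
  1P = (5, 3)
  2P = (1, 5)
  3P = (3, 3)
  4P = (6, 4)
  5P = (4, 5)
  6P = (2, 5)
  7P = (2, 2)
  8P = (4, 2)
  ... (continuing to 13P)
  13P = O

ord(P) = 13


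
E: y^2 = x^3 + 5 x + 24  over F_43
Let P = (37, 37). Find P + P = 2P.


Doubling: s = (3 x1^2 + a) / (2 y1)
s = (3*37^2 + 5) / (2*37) mod 43 = 30
x3 = s^2 - 2 x1 mod 43 = 30^2 - 2*37 = 9
y3 = s (x1 - x3) - y1 mod 43 = 30 * (37 - 9) - 37 = 29

2P = (9, 29)
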